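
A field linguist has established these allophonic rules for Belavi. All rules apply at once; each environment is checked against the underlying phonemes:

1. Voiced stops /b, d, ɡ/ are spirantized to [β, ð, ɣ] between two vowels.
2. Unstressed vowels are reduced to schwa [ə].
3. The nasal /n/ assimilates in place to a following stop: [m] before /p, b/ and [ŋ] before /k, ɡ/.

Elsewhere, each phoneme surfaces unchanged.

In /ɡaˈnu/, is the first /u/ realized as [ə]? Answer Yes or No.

/u/ — word-final; rule 2 does not apply here → [u].
The actual realization is [u], not [ə].

No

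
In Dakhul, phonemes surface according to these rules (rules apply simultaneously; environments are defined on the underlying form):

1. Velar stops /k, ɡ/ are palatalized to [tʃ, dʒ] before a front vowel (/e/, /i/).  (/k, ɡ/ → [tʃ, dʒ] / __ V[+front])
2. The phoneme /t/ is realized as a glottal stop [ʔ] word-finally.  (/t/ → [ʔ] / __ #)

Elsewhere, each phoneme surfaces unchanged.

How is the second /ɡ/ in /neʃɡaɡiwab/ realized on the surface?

Rule 1 applies to /ɡ/ (between /a/ and /i/: before a front vowel) → [dʒ].

[dʒ]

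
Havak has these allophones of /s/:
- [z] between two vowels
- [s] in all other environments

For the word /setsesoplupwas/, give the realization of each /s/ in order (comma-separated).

[s], [s], [z], [s]

Occurrence 1 (position 1): no conditioning environment matches → elsewhere allophone [s].
Occurrence 2 (position 4): no conditioning environment matches → elsewhere allophone [s].
Occurrence 3 (position 6): between two vowels → [z].
Occurrence 4 (position 14): no conditioning environment matches → elsewhere allophone [s].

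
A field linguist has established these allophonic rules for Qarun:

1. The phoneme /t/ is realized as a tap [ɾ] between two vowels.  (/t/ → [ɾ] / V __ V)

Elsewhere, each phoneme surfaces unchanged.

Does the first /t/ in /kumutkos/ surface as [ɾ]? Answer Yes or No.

/t/ — between /u/ and /k/; rule 1 does not apply here → [t].
The actual realization is [t], not [ɾ].

No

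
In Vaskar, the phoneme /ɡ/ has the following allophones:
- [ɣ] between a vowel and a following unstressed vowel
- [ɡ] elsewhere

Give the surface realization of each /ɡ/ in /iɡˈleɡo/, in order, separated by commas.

[ɡ], [ɣ]

Occurrence 1 (position 2): no conditioning environment matches → elsewhere allophone [ɡ].
Occurrence 2 (position 5): between a vowel and a following unstressed vowel → [ɣ].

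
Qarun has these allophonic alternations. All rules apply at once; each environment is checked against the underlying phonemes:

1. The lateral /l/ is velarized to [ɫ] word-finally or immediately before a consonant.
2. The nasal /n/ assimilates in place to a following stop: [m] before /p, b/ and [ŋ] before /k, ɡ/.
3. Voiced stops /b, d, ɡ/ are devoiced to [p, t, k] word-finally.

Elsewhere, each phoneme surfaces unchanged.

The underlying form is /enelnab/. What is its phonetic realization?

/n/ (between /e/ and /e/): rule 2 targets it, but not before a labial or velar stop → unchanged [n].
/l/ meets the environment for rule 1 (word-finally or immediately before a consonant) → [ɫ].
/n/ (between /l/ and /a/) fails the environment for rule 2, so it stays [n].
/b/ (word-final): word-finally, so rule 3 applies → [p].

[eneɫnap]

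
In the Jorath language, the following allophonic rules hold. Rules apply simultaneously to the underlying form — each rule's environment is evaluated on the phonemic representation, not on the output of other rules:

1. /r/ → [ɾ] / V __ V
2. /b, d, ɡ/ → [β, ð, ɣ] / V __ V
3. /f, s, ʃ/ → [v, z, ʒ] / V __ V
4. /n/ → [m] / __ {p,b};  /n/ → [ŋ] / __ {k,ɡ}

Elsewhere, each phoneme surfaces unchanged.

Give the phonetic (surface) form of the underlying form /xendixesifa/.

[xendixeziva]

/n/ — between /e/ and /d/; rule 4 does not apply here → [n].
/d/ (between /n/ and /i/): rule 2 targets it, but not between two vowels → unchanged [d].
/s/ (between /e/ and /i/): between two vowels, so rule 3 applies → [z].
Rule 3 applies to /f/ (between /i/ and /a/: between two vowels) → [v].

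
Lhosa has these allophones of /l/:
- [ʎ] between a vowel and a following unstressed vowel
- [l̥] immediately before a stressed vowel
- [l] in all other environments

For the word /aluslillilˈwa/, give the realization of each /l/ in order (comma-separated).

Occurrence 1 (position 2): between a vowel and a following unstressed vowel → [ʎ].
Occurrence 2 (position 5): no conditioning environment matches → elsewhere allophone [l].
Occurrence 3 (position 7): no conditioning environment matches → elsewhere allophone [l].
Occurrence 4 (position 8): no conditioning environment matches → elsewhere allophone [l].
Occurrence 5 (position 10): no conditioning environment matches → elsewhere allophone [l].

[ʎ], [l], [l], [l], [l]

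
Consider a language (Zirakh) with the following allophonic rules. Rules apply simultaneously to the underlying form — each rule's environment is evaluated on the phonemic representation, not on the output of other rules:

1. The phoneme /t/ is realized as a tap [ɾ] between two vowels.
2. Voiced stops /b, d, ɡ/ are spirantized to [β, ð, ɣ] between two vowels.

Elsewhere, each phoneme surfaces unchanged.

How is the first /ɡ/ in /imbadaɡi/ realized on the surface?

[ɣ]

/ɡ/ (between /a/ and /i/) occurs between two vowels → [ɣ] by rule 2.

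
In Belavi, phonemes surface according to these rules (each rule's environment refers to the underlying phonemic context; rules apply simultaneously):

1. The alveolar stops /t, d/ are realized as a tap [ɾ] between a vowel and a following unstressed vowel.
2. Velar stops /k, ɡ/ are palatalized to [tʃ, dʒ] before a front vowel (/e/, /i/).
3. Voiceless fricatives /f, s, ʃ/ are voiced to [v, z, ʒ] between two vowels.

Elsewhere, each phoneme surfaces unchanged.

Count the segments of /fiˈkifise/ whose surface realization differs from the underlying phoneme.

Segments that undergo a rule: /k/ → [tʃ] (rule 2); /f/ → [v] (rule 3); /s/ → [z] (rule 3).
All other segments surface unchanged.

3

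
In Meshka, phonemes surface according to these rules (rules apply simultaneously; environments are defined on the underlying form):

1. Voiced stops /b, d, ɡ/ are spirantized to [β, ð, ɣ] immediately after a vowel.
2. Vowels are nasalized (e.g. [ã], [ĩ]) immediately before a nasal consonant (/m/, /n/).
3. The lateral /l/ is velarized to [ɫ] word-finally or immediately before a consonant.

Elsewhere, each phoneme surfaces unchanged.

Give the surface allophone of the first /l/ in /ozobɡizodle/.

/l/ (between /d/ and /e/): rule 3 targets it, but not word-finally or immediately before a consonant → unchanged [l].

[l]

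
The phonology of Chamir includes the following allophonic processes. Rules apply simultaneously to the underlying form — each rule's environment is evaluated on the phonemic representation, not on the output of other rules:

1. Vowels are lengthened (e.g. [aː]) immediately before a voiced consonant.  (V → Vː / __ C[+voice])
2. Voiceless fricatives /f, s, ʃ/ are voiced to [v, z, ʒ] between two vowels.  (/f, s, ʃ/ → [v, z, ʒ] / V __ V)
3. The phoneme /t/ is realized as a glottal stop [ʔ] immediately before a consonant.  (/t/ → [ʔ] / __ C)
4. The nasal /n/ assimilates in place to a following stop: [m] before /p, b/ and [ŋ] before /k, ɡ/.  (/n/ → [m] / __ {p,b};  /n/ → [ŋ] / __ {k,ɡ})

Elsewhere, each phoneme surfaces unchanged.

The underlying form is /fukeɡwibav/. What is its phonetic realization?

/f/ (word-initial): rule 2 targets it, but not between two vowels → unchanged [f].
/u/ (between /f/ and /k/) fails the environment for rule 1, so it stays [u].
/k/ — not in any rule's target class → [k].
/e/ (between /k/ and /ɡ/): before a voiced consonant, so rule 1 applies → [eː].
/ɡ/ (between /e/ and /w/): no rule targets it → [ɡ].
/w/ (between /ɡ/ and /i/) is unaffected → [w].
/i/ meets the environment for rule 1 (before a voiced consonant) → [iː].
/b/ (between /i/ and /a/) is unaffected → [b].
Rule 1 applies to /a/ (between /b/ and /v/: before a voiced consonant) → [aː].
/v/ (word-final) is unaffected → [v].

[fukeːɡwiːbaːv]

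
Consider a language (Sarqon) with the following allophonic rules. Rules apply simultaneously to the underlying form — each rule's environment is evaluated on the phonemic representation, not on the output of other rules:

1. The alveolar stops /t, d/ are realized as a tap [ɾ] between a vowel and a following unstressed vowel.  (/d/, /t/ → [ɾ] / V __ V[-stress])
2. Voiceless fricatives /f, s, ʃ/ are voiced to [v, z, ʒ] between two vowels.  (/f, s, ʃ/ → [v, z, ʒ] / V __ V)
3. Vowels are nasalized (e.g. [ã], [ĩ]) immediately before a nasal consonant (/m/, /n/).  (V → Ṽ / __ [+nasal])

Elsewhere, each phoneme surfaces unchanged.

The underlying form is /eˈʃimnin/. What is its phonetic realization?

/e/ (word-initial) fails the environment for rule 3, so it stays [e].
/ʃ/ (between /e/ and /i/): between two vowels, so rule 2 applies → [ʒ].
Rule 3 applies to /i/ (between /ʃ/ and /m/: before a nasal consonant) → [ĩ].
/i/ (between /n/ and /n/) occurs before a nasal consonant → [ĩ] by rule 3.

[eˈʒĩmnĩn]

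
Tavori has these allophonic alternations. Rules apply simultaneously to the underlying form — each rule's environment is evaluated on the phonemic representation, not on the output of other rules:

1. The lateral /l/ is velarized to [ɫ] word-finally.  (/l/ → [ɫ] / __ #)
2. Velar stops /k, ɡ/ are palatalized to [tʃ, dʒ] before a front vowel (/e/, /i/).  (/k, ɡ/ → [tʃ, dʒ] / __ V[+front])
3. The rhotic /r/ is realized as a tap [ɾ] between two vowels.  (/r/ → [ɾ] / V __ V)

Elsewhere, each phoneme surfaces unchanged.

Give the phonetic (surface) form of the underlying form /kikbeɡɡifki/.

/k/ meets the environment for rule 2 (before a front vowel) → [tʃ].
/k/ (between /i/ and /b/) fails the environment for rule 2, so it stays [k].
/ɡ/ (between /e/ and /ɡ/): rule 2 targets it, but not before a front vowel → unchanged [ɡ].
/ɡ/ (between /ɡ/ and /i/): before a front vowel, so rule 2 applies → [dʒ].
/k/ (between /f/ and /i/): before a front vowel, so rule 2 applies → [tʃ].

[tʃikbeɡdʒiftʃi]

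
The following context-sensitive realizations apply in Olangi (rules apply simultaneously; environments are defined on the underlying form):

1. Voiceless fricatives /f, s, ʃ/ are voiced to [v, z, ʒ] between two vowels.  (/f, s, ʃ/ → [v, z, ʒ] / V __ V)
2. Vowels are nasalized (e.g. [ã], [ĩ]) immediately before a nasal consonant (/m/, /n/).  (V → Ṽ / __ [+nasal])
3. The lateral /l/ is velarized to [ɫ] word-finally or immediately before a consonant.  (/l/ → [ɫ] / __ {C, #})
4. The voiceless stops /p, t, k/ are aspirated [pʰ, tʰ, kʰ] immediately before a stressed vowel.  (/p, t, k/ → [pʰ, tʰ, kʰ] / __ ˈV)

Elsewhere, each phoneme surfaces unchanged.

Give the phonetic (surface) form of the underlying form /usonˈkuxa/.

[uzõnˈkʰuxa]

/u/ (word-initial) fails the environment for rule 2, so it stays [u].
Rule 1 applies to /s/ (between /u/ and /o/: between two vowels) → [z].
Rule 2 applies to /o/ (between /s/ and /n/: before a nasal consonant) → [õ].
/n/ (between /o/ and /k/): no rule targets it → [n].
/k/ (between /n/ and /u/) occurs immediately before a stressed vowel → [kʰ] by rule 4.
/u/ — between /k/ and /x/; rule 2 does not apply here → [u].
/x/ (between /u/ and /a/): no rule targets it → [x].
/a/ (word-final): rule 2 targets it, but not before a nasal consonant → unchanged [a].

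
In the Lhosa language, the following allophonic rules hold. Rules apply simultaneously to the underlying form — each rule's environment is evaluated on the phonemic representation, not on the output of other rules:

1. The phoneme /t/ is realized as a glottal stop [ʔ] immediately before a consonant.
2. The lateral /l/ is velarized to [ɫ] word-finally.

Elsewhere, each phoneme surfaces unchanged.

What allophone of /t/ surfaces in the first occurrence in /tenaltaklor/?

[t]

/t/ (word-initial) is in the target of rule 1 but the environment (immediately before a consonant) is not met → [t].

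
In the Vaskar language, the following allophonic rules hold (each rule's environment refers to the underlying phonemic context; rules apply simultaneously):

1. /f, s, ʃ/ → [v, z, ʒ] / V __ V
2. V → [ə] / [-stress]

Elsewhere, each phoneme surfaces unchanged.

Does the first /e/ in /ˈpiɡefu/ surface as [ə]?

Yes

/e/ (between /ɡ/ and /f/) occurs in an unstressed syllable → [ə] by rule 2.
The actual realization is [ə], which matches [ə].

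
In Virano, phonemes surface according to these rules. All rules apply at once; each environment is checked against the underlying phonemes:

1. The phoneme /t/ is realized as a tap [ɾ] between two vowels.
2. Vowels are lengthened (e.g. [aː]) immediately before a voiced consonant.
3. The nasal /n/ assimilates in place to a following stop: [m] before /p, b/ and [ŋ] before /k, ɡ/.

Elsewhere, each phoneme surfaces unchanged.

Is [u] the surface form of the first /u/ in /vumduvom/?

/u/ (between /v/ and /m/) occurs before a voiced consonant → [uː] by rule 2.
The actual realization is [uː], not [u].

No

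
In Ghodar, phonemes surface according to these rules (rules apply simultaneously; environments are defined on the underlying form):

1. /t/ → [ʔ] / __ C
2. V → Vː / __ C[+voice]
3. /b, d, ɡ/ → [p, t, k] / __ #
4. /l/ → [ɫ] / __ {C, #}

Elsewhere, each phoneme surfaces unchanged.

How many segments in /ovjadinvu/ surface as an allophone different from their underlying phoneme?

3

Segments that undergo a rule: /o/ → [oː] (rule 2); /a/ → [aː] (rule 2); /i/ → [iː] (rule 2).
All other segments surface unchanged.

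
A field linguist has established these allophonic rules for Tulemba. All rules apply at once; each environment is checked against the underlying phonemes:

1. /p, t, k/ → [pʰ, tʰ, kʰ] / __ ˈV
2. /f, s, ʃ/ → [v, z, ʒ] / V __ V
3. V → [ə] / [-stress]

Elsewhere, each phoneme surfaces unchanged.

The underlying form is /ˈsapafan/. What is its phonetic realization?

/s/ (word-initial) fails the environment for rule 2, so it stays [s].
/a/ (between /s/ and /p/) is in the target of rule 3 but the environment (in an unstressed syllable) is not met → [a].
/p/ — between /a/ and /a/; rule 1 does not apply here → [p].
/a/ (between /p/ and /f/): in an unstressed syllable, so rule 3 applies → [ə].
/f/ meets the environment for rule 2 (between two vowels) → [v].
/a/ (between /f/ and /n/): in an unstressed syllable, so rule 3 applies → [ə].
/n/ stays [n].

[ˈsapəvən]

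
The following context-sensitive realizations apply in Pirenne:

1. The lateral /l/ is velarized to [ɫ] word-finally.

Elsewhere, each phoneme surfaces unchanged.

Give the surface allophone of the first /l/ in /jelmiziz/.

[l]

/l/ — between /e/ and /m/; rule 1 does not apply here → [l].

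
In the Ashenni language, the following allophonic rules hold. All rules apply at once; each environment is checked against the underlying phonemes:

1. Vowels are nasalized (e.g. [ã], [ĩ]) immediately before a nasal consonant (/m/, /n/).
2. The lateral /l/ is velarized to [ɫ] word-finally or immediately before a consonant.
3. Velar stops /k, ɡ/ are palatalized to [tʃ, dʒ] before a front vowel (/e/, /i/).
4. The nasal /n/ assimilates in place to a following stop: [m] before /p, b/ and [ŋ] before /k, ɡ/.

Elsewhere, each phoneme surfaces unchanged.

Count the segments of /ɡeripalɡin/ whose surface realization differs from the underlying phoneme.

Segments that undergo a rule: /ɡ/ → [dʒ] (rule 3); /l/ → [ɫ] (rule 2); /ɡ/ → [dʒ] (rule 3); /i/ → [ĩ] (rule 1).
All other segments surface unchanged.

4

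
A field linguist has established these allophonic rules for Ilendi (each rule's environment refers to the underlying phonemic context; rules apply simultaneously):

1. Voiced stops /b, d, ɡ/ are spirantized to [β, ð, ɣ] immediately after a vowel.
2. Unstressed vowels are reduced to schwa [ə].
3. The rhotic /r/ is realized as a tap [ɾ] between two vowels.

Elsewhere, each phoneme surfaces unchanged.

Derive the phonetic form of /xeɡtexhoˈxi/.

[xəɣtəxhəˈxi]

/x/ (word-initial): no rule targets it → [x].
/e/ meets the environment for rule 2 (in an unstressed syllable) → [ə].
/ɡ/ (between /e/ and /t/): immediately after a vowel, so rule 1 applies → [ɣ].
/t/ — not in any rule's target class → [t].
/e/ — between /t/ and /x/, in an unstressed syllable — surfaces as [ə] (rule 2).
/x/ — not in any rule's target class → [x].
/h/ (between /x/ and /o/) is unaffected → [h].
Rule 2 applies to /o/ (between /h/ and /x/: in an unstressed syllable) → [ə].
/x/ stays [x].
/i/ (word-final): rule 2 targets it, but not in an unstressed syllable → unchanged [i].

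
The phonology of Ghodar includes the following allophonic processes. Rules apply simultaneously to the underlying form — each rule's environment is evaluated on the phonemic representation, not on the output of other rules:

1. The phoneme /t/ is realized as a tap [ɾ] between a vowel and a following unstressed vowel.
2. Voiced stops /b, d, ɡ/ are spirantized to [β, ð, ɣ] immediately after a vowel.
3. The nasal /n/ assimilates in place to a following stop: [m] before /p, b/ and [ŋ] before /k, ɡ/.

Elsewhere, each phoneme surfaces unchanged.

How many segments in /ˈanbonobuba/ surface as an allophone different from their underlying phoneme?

Segments that undergo a rule: /n/ → [m] (rule 3); /b/ → [β] (rule 2); /b/ → [β] (rule 2).
All other segments surface unchanged.

3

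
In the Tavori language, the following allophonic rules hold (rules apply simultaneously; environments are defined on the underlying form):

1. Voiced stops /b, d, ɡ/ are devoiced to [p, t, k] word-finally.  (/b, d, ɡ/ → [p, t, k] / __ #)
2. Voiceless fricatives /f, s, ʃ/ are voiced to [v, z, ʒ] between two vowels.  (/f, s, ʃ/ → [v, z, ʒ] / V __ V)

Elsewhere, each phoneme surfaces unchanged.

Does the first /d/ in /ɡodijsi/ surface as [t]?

No

/d/ (between /o/ and /i/) is in the target of rule 1 but the environment (word-finally) is not met → [d].
The actual realization is [d], not [t].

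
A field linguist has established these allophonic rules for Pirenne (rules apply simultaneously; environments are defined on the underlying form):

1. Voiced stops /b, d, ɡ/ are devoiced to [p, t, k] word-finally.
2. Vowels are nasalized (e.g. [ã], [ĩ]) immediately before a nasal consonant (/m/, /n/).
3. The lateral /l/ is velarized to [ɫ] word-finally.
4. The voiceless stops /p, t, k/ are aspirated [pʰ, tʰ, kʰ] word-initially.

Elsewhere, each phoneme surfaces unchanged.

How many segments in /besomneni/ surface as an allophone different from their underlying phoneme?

2

Segments that undergo a rule: /o/ → [õ] (rule 2); /e/ → [ẽ] (rule 2).
All other segments surface unchanged.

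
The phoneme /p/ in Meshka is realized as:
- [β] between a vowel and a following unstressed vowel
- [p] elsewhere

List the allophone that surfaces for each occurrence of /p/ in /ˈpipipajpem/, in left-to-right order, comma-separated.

[p], [β], [β], [p]

Occurrence 1 (position 1): no conditioning environment matches → elsewhere allophone [p].
Occurrence 2 (position 3): between a vowel and a following unstressed vowel → [β].
Occurrence 3 (position 5): between a vowel and a following unstressed vowel → [β].
Occurrence 4 (position 8): no conditioning environment matches → elsewhere allophone [p].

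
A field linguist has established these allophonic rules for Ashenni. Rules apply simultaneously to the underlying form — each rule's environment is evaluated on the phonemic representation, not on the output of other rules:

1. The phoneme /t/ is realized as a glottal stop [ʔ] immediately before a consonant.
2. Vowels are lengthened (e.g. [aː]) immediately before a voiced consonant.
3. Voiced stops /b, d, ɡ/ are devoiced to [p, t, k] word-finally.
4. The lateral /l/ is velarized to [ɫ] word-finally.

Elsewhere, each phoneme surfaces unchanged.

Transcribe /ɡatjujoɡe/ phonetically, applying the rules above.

/ɡ/ — word-initial; rule 3 does not apply here → [ɡ].
/a/ (between /ɡ/ and /t/) is in the target of rule 2 but the environment (before a voiced consonant) is not met → [a].
/t/ (between /a/ and /j/): immediately before a consonant, so rule 1 applies → [ʔ].
/j/ — not in any rule's target class → [j].
/u/ meets the environment for rule 2 (before a voiced consonant) → [uː].
/j/ (between /u/ and /o/): no rule targets it → [j].
Rule 2 applies to /o/ (between /j/ and /ɡ/: before a voiced consonant) → [oː].
/ɡ/ (between /o/ and /e/): rule 3 targets it, but not word-finally → unchanged [ɡ].
/e/ (word-final) is in the target of rule 2 but the environment (before a voiced consonant) is not met → [e].

[ɡaʔjuːjoːɡe]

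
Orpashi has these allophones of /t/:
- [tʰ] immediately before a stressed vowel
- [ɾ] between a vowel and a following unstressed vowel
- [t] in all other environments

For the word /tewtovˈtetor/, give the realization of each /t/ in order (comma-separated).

[t], [t], [tʰ], [ɾ]

Occurrence 1 (position 1): no conditioning environment matches → elsewhere allophone [t].
Occurrence 2 (position 4): no conditioning environment matches → elsewhere allophone [t].
Occurrence 3 (position 7): immediately before a stressed vowel → [tʰ].
Occurrence 4 (position 9): between a vowel and an unstressed vowel → [ɾ].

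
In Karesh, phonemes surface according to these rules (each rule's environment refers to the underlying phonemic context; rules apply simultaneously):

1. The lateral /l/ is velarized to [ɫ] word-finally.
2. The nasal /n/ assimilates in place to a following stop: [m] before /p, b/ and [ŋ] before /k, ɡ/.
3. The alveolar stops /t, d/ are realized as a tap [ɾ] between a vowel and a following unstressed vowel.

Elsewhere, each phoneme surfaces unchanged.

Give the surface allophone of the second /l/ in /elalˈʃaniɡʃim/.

[l]

/l/ (between /a/ and /ʃ/) fails the environment for rule 1, so it stays [l].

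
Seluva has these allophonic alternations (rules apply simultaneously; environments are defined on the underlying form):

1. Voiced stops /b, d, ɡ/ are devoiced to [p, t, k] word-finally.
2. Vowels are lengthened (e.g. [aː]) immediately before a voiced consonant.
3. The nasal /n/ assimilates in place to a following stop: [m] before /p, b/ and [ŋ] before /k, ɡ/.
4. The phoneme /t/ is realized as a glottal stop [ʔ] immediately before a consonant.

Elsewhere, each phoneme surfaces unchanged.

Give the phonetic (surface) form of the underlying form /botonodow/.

/b/ (word-initial): rule 1 targets it, but not word-finally → unchanged [b].
/o/ (between /b/ and /t/) fails the environment for rule 2, so it stays [o].
/t/ (between /o/ and /o/) fails the environment for rule 4, so it stays [t].
/o/ — between /t/ and /n/, before a voiced consonant — surfaces as [oː] (rule 2).
/n/ (between /o/ and /o/) is in the target of rule 3 but the environment (before a labial or velar stop) is not met → [n].
/o/ (between /n/ and /d/): before a voiced consonant, so rule 2 applies → [oː].
/d/ (between /o/ and /o/) fails the environment for rule 1, so it stays [d].
/o/ (between /d/ and /w/) occurs before a voiced consonant → [oː] by rule 2.
/w/ — not in any rule's target class → [w].

[botoːnoːdoːw]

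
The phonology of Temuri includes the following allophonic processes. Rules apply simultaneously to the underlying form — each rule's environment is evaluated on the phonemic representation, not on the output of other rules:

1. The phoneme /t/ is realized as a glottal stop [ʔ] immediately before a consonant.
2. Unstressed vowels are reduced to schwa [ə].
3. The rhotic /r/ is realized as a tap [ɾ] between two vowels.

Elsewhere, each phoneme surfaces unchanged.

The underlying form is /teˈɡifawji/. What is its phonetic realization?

[təˈɡifəwjə]

/t/ (word-initial) fails the environment for rule 1, so it stays [t].
/e/ meets the environment for rule 2 (in an unstressed syllable) → [ə].
/ɡ/ stays [ɡ].
/i/ — between /ɡ/ and /f/; rule 2 does not apply here → [i].
/f/ (between /i/ and /a/) is unaffected → [f].
Rule 2 applies to /a/ (between /f/ and /w/: in an unstressed syllable) → [ə].
/w/ (between /a/ and /j/) is unaffected → [w].
/j/ — not in any rule's target class → [j].
/i/ meets the environment for rule 2 (in an unstressed syllable) → [ə].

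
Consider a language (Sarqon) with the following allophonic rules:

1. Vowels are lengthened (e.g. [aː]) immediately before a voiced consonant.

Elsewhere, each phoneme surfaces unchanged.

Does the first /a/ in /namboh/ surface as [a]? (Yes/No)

/a/ — between /n/ and /m/, before a voiced consonant — surfaces as [aː] (rule 1).
The actual realization is [aː], not [a].

No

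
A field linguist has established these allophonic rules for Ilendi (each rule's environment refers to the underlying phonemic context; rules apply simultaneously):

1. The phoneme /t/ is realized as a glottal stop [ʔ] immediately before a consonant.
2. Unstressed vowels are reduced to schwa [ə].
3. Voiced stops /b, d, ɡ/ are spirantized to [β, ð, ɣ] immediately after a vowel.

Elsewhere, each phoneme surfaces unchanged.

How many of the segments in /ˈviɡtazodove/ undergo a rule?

Segments that undergo a rule: /ɡ/ → [ɣ] (rule 3); /a/ → [ə] (rule 2); /o/ → [ə] (rule 2); /d/ → [ð] (rule 3); /o/ → [ə] (rule 2); /e/ → [ə] (rule 2).
All other segments surface unchanged.

6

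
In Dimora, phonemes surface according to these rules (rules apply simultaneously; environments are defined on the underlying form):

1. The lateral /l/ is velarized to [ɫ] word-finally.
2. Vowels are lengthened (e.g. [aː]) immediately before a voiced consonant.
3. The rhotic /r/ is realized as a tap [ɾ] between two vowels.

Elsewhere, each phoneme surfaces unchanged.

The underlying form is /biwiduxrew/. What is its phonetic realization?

[biːwiːduxreːw]

/b/ (word-initial): no rule targets it → [b].
/i/ meets the environment for rule 2 (before a voiced consonant) → [iː].
/w/ (between /i/ and /i/): no rule targets it → [w].
/i/ (between /w/ and /d/) occurs before a voiced consonant → [iː] by rule 2.
/d/ (between /i/ and /u/): no rule targets it → [d].
/u/ (between /d/ and /x/) fails the environment for rule 2, so it stays [u].
/x/ stays [x].
/r/ (between /x/ and /e/): rule 3 targets it, but not between two vowels → unchanged [r].
/e/ (between /r/ and /w/) occurs before a voiced consonant → [eː] by rule 2.
/w/ (word-final): no rule targets it → [w].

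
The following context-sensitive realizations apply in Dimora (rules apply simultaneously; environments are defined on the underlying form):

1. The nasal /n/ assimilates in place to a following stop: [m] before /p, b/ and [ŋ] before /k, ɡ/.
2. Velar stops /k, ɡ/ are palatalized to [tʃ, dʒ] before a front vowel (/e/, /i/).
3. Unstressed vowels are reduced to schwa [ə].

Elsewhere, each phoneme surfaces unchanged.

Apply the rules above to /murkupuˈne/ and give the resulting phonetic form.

[mərkəpəˈne]

/m/ (word-initial) is unaffected → [m].
Rule 3 applies to /u/ (between /m/ and /r/: in an unstressed syllable) → [ə].
/r/ stays [r].
/k/ (between /r/ and /u/) fails the environment for rule 2, so it stays [k].
/u/ (between /k/ and /p/) occurs in an unstressed syllable → [ə] by rule 3.
/p/ stays [p].
Rule 3 applies to /u/ (between /p/ and /n/: in an unstressed syllable) → [ə].
/n/ (between /u/ and /e/): rule 1 targets it, but not before a labial or velar stop → unchanged [n].
/e/ (word-final) is in the target of rule 3 but the environment (in an unstressed syllable) is not met → [e].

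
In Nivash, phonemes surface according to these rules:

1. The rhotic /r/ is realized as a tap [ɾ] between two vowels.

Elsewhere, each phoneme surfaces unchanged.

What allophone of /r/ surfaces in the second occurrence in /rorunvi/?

[ɾ]

/r/ (between /o/ and /u/): between two vowels, so rule 1 applies → [ɾ].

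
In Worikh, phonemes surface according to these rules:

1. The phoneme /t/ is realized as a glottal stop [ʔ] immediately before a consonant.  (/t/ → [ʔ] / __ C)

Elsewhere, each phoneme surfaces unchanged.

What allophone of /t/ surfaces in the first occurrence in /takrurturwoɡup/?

[t]

/t/ (word-initial): rule 1 targets it, but not immediately before a consonant → unchanged [t].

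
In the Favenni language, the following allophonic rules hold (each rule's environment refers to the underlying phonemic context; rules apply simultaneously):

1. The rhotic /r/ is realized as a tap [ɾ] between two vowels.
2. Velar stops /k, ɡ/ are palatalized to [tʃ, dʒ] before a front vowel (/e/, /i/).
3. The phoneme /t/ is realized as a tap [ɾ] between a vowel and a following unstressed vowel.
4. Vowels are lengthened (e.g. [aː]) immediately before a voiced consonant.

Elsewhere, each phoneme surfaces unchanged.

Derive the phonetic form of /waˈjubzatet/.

[waːˈjuːbzaɾet]

/w/ (word-initial): no rule targets it → [w].
Rule 4 applies to /a/ (between /w/ and /j/: before a voiced consonant) → [aː].
/j/ (between /a/ and /u/) is unaffected → [j].
/u/ meets the environment for rule 4 (before a voiced consonant) → [uː].
/b/ (between /u/ and /z/) is unaffected → [b].
/z/ (between /b/ and /a/): no rule targets it → [z].
/a/ — between /z/ and /t/; rule 4 does not apply here → [a].
/t/ meets the environment for rule 3 (between a vowel and a following unstressed vowel) → [ɾ].
/e/ — between /t/ and /t/; rule 4 does not apply here → [e].
/t/ (word-final) is in the target of rule 3 but the environment (between a vowel and a following unstressed vowel) is not met → [t].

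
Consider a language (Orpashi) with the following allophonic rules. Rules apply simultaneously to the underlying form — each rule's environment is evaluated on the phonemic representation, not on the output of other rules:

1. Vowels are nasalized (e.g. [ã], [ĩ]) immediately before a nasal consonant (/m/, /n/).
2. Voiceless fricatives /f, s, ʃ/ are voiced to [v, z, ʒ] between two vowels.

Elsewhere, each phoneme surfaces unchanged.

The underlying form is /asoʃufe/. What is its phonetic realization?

[azoʒuve]

/a/ — word-initial; rule 1 does not apply here → [a].
Rule 2 applies to /s/ (between /a/ and /o/: between two vowels) → [z].
/o/ — between /s/ and /ʃ/; rule 1 does not apply here → [o].
/ʃ/ meets the environment for rule 2 (between two vowels) → [ʒ].
/u/ (between /ʃ/ and /f/) fails the environment for rule 1, so it stays [u].
/f/ (between /u/ and /e/): between two vowels, so rule 2 applies → [v].
/e/ — word-final; rule 1 does not apply here → [e].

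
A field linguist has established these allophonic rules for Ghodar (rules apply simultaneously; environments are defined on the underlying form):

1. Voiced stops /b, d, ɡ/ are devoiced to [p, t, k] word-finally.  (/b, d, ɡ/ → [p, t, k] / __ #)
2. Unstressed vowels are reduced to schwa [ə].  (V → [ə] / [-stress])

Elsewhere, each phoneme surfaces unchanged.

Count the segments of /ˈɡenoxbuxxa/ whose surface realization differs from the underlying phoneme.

Segments that undergo a rule: /o/ → [ə] (rule 2); /u/ → [ə] (rule 2); /a/ → [ə] (rule 2).
All other segments surface unchanged.

3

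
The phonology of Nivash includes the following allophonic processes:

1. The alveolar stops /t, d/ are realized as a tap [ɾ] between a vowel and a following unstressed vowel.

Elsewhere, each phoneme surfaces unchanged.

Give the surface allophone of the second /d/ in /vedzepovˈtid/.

/d/ (word-final): rule 1 targets it, but not between a vowel and a following unstressed vowel → unchanged [d].

[d]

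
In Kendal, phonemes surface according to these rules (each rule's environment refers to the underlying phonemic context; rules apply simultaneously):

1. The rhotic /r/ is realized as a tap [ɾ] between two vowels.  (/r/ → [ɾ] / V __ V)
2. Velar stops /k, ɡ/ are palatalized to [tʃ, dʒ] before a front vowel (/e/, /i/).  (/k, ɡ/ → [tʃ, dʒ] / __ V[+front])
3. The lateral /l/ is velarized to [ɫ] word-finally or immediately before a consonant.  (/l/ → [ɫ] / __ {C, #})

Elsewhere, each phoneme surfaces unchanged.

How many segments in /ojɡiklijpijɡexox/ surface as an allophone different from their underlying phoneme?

2

Segments that undergo a rule: /ɡ/ → [dʒ] (rule 2); /ɡ/ → [dʒ] (rule 2).
All other segments surface unchanged.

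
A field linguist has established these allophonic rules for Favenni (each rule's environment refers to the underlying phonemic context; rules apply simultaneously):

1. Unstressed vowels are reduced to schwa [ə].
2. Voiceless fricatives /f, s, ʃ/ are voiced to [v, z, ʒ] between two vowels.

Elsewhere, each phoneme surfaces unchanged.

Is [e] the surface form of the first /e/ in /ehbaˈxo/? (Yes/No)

/e/ (word-initial): in an unstressed syllable, so rule 1 applies → [ə].
The actual realization is [ə], not [e].

No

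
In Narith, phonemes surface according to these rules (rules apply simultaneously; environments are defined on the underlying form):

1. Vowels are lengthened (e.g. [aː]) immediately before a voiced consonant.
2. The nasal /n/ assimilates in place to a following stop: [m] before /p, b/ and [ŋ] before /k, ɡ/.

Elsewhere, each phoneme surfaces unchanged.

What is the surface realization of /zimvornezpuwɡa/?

[ziːmvoːrneːzpuːwɡa]

/z/ stays [z].
/i/ (between /z/ and /m/) occurs before a voiced consonant → [iː] by rule 1.
/m/ stays [m].
/v/ — not in any rule's target class → [v].
/o/ (between /v/ and /r/) occurs before a voiced consonant → [oː] by rule 1.
/r/ stays [r].
/n/ (between /r/ and /e/) is in the target of rule 2 but the environment (before a labial or velar stop) is not met → [n].
/e/ — between /n/ and /z/, before a voiced consonant — surfaces as [eː] (rule 1).
/z/ stays [z].
/p/ (between /z/ and /u/) is unaffected → [p].
/u/ (between /p/ and /w/): before a voiced consonant, so rule 1 applies → [uː].
/w/ (between /u/ and /ɡ/): no rule targets it → [w].
/ɡ/ (between /w/ and /a/): no rule targets it → [ɡ].
/a/ (word-final) is in the target of rule 1 but the environment (before a voiced consonant) is not met → [a].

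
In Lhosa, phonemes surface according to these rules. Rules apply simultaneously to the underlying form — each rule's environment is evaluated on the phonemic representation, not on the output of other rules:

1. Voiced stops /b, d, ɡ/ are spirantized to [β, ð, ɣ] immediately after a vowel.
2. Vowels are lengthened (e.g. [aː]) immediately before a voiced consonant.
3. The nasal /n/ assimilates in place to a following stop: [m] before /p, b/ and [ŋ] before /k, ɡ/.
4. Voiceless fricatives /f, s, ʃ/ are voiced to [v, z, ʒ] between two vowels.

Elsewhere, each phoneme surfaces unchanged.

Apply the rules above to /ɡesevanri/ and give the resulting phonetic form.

/ɡ/ — word-initial; rule 1 does not apply here → [ɡ].
/e/ — between /ɡ/ and /s/; rule 2 does not apply here → [e].
/s/ meets the environment for rule 4 (between two vowels) → [z].
/e/ (between /s/ and /v/) occurs before a voiced consonant → [eː] by rule 2.
/v/ — not in any rule's target class → [v].
Rule 2 applies to /a/ (between /v/ and /n/: before a voiced consonant) → [aː].
/n/ (between /a/ and /r/): rule 3 targets it, but not before a labial or velar stop → unchanged [n].
/r/ stays [r].
/i/ (word-final) fails the environment for rule 2, so it stays [i].

[ɡezeːvaːnri]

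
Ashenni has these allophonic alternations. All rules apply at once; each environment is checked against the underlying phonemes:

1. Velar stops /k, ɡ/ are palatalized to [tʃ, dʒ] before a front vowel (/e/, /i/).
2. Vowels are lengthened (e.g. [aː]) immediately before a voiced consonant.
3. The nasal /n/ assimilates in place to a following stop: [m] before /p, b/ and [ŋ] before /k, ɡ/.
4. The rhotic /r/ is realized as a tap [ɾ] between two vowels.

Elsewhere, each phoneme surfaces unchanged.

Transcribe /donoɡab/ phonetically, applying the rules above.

/o/ meets the environment for rule 2 (before a voiced consonant) → [oː].
/n/ — between /o/ and /o/; rule 3 does not apply here → [n].
/o/ (between /n/ and /ɡ/) occurs before a voiced consonant → [oː] by rule 2.
/ɡ/ — between /o/ and /a/; rule 1 does not apply here → [ɡ].
/a/ (between /ɡ/ and /b/) occurs before a voiced consonant → [aː] by rule 2.

[doːnoːɡaːb]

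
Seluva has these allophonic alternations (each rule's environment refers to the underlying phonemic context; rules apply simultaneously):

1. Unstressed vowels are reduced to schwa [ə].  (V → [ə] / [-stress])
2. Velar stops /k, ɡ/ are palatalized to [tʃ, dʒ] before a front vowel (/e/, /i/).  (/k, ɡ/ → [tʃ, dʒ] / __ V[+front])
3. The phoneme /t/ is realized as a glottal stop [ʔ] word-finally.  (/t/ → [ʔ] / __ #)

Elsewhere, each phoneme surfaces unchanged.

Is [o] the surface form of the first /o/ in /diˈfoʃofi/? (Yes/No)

Yes

/o/ (between /f/ and /ʃ/) fails the environment for rule 1, so it stays [o].
The actual realization is [o], which matches [o].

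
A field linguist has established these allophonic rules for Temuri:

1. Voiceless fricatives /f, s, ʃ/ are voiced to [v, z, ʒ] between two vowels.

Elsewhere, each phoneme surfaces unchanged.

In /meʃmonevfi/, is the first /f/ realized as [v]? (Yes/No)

/f/ (between /v/ and /i/) is in the target of rule 1 but the environment (between two vowels) is not met → [f].
The actual realization is [f], not [v].

No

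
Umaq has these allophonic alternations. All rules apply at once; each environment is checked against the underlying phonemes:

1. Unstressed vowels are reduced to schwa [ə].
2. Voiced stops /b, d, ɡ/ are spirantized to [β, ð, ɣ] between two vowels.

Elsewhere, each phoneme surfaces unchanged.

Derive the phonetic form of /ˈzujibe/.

[ˈzujəβə]

/u/ (between /z/ and /j/) is in the target of rule 1 but the environment (in an unstressed syllable) is not met → [u].
/i/ meets the environment for rule 1 (in an unstressed syllable) → [ə].
/b/ (between /i/ and /e/): between two vowels, so rule 2 applies → [β].
/e/ meets the environment for rule 1 (in an unstressed syllable) → [ə].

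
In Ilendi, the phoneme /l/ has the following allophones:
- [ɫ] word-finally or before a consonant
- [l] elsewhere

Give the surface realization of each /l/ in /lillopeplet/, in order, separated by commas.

Occurrence 1 (position 1): no conditioning environment matches → elsewhere allophone [l].
Occurrence 2 (position 3): word-finally or before a consonant → [ɫ].
Occurrence 3 (position 4): no conditioning environment matches → elsewhere allophone [l].
Occurrence 4 (position 9): no conditioning environment matches → elsewhere allophone [l].

[l], [ɫ], [l], [l]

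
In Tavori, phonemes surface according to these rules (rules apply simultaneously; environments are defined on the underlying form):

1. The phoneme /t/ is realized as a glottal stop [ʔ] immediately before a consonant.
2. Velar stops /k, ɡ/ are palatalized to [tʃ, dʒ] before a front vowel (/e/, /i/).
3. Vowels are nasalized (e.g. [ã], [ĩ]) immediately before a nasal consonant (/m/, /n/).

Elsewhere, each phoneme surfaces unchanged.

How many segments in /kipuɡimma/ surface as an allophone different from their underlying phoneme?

3

Segments that undergo a rule: /k/ → [tʃ] (rule 2); /ɡ/ → [dʒ] (rule 2); /i/ → [ĩ] (rule 3).
All other segments surface unchanged.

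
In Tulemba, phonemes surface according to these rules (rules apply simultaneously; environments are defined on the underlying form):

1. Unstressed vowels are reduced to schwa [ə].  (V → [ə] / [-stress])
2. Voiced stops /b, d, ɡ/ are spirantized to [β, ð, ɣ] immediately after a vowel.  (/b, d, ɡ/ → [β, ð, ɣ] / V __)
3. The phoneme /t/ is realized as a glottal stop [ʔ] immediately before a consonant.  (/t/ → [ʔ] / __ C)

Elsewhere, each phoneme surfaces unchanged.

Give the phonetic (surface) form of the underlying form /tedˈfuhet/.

/t/ (word-initial) fails the environment for rule 3, so it stays [t].
/e/ — between /t/ and /d/, in an unstressed syllable — surfaces as [ə] (rule 1).
/d/ — between /e/ and /f/, immediately after a vowel — surfaces as [ð] (rule 2).
/f/ (between /d/ and /u/): no rule targets it → [f].
/u/ — between /f/ and /h/; rule 1 does not apply here → [u].
/h/ (between /u/ and /e/): no rule targets it → [h].
/e/ (between /h/ and /t/): in an unstressed syllable, so rule 1 applies → [ə].
/t/ (word-final) fails the environment for rule 3, so it stays [t].

[təðˈfuhət]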